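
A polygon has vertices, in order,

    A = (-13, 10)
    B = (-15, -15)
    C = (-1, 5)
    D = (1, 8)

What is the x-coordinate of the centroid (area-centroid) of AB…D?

Apply Gauss's area formula. First the cross-terms c_i = x_i·y_{i+1} − x_{i+1}·y_i:
  345, -90, -13, 114  ⇒  2A = 356, A = 178.
Then Σ (x_i + x_{i+1})·c_i = -9588, so x̄ = -9588 / (6·178) = -799/89.

-799/89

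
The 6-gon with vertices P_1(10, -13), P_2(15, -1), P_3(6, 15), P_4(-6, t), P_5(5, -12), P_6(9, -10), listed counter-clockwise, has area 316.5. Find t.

14

Write out the shoelace sum; only the two edges meeting at P_4 involve t:
2·Area = [(6·t − (-6)·15) + ((-6)·(-12) − 5·t)] + 457
       = 1·t + 619 = 633
⇒ t = 14.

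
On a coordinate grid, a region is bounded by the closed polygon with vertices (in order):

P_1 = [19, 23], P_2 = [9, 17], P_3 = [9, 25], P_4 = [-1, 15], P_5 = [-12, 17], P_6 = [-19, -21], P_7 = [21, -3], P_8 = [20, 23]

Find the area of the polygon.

Σ = (116) + (72) + (160) + (163) + (575) + (498) + (543) + (23) = 2150
Area = |Σ|/2 = 1075.

1075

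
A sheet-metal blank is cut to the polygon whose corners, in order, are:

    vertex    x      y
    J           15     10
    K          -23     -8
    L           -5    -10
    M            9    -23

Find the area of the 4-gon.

Σ = (110) + (190) + (205) + (435) = 940
Area = |Σ|/2 = 470.

470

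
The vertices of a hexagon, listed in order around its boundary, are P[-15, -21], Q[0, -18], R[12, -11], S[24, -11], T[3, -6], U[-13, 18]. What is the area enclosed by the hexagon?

513

Apply Gauss's area formula: 2A = Σ (x_i·y_{i+1} − x_{i+1}·y_i), indices taken mod 6.
Cross-terms: 270, 216, 132, -111, -24, 543  ⇒  Σ = 1026
Area = |Σ|/2 = 513.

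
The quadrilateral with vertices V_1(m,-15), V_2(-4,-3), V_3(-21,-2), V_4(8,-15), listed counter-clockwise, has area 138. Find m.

The doubled signed area Σ (x_i y_{i+1} − x_{i+1} y_i) is linear in m.
With m=0 it equals 96; the coefficient of m is 12 (from the two edges through V_1).
So 12·m + 96 = 2·138 = 276 ⇒ m = 15.

15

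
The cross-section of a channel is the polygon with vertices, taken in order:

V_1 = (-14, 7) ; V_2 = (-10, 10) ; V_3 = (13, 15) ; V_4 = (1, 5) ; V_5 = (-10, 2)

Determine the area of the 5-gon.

Apply the shoelace formula: 2A = Σ (x_i·y_{i+1} − x_{i+1}·y_i), indices taken mod 5.
Σ = (-70) + (-280) + (50) + (52) + (-42) = -290
Area = |Σ|/2 = 145.

145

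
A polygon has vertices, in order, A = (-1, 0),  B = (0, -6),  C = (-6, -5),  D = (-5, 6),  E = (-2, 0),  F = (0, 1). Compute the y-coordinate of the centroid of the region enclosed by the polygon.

Apply the surveyor's formula. First the cross-terms c_i = x_i·y_{i+1} − x_{i+1}·y_i:
  6, -36, -61, 12, -2, 1  ⇒  2A = -80, A = -40.
Then Σ (y_i + y_{i+1})·c_i = 370, so ȳ = 370 / (6·(-40)) = -37/24.

-37/24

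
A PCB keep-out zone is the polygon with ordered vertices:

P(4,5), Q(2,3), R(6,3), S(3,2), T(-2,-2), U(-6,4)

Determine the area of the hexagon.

Cross-terms: 2, -12, 3, -2, -20, -46  ⇒  Σ = -75
Area = |Σ|/2 = 37.5.

37.5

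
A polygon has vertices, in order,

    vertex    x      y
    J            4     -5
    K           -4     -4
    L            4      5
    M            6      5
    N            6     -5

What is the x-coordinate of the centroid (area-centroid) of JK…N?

23/9

Apply Gauss's area formula. First the cross-terms c_i = x_i·y_{i+1} − x_{i+1}·y_i:
  -36, -4, -10, -60, -10  ⇒  2A = -120, A = -60.
Then Σ (x_i + x_{i+1})·c_i = -920, so x̄ = -920 / (6·(-60)) = 23/9.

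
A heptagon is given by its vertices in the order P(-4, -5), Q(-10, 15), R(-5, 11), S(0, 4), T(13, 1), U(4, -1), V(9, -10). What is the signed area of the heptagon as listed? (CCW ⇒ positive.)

-175

Σ = (-110) + (-35) + (-20) + (-52) + (-17) + (-31) + (-85) = -350
Signed area = Σ/2 = -175 (negative ⇒ clockwise traversal).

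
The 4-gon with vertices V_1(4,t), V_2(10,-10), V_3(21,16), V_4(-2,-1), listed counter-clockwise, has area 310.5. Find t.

-23

Write out the shoelace sum; only the two edges meeting at V_1 involve t:
2·Area = [((-2)·t − 4·(-1)) + (4·(-10) − 10·t)] + 381
       = -12·t + 345 = 621
⇒ t = -23.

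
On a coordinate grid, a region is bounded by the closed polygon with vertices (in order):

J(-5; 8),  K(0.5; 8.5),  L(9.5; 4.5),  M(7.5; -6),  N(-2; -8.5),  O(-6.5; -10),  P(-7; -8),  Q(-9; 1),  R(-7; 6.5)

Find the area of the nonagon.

Cross-terms: -46.5, -78.5, -90.75, -75.75, -35.25, -18, -79, -51.5, -23.5  ⇒  Σ = -498.75
Area = |Σ|/2 = 249.375.

249.375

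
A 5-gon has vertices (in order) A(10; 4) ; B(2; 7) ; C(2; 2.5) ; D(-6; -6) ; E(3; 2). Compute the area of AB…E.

27

Apply the shoelace formula: 2A = Σ (x_i·y_{i+1} − x_{i+1}·y_i), indices taken mod 5.
Cross-terms: 62, -9, 3, 6, -8  ⇒  Σ = 54
Area = |Σ|/2 = 27.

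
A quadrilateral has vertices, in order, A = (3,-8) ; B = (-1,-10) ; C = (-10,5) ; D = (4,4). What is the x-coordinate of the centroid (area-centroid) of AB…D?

-29/19

Apply the shoelace formula. First the cross-terms c_i = x_i·y_{i+1} − x_{i+1}·y_i:
  -38, -105, -60, -44  ⇒  2A = -247, A = -123.5.
Then Σ (x_i + x_{i+1})·c_i = 1131, so x̄ = 1131 / (6·(-123.5)) = -29/19.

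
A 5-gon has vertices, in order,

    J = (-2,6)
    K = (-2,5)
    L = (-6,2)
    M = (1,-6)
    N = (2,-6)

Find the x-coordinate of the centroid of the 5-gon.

Apply the shoelace (surveyor's) formula. First the cross-terms c_i = x_i·y_{i+1} − x_{i+1}·y_i:
  2, 26, 34, 6, 0  ⇒  2A = 68, A = 34.
Then Σ (x_i + x_{i+1})·c_i = -368, so x̄ = -368 / (6·34) = -92/51.

-92/51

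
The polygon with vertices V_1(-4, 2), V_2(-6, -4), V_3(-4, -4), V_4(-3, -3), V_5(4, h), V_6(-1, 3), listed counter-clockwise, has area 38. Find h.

-3

The doubled signed area Σ (x_i y_{i+1} − x_{i+1} y_i) is linear in h.
With h=0 it equals 70; the coefficient of h is -2 (from the two edges through V_5).
So -2·h + 70 = 2·38 = 76 ⇒ h = -3.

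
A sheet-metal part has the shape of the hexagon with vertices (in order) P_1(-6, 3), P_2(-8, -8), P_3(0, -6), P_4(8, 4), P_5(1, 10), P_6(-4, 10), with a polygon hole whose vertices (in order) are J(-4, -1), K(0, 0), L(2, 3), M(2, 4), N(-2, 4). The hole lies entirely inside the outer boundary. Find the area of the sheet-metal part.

Outer boundary:
Apply the shoelace (surveyor's) formula: 2A = Σ (x_i·y_{i+1} − x_{i+1}·y_i), indices taken mod 6.
P_1→P_2: (-6)(-8) − (-8)(3) = 72
P_2→P_3: (-8)(-6) − (0)(-8) = 48
P_3→P_4: (0)(4) − (8)(-6) = 48
P_4→P_5: (8)(10) − (1)(4) = 76
P_5→P_6: (1)(10) − (-4)(10) = 50
P_6→P_1: (-4)(3) − (-6)(10) = 48
Σ = 342
Area = |Σ|/2 = 171.
Hole:
Apply Gauss's area formula: 2A = Σ (x_i·y_{i+1} − x_{i+1}·y_i), indices taken mod 5.
Cross-terms: 0, 0, 2, 16, 18  ⇒  Σ = 36
Area = |Σ|/2 = 18.
Net area = 171 − 18 = 153.

153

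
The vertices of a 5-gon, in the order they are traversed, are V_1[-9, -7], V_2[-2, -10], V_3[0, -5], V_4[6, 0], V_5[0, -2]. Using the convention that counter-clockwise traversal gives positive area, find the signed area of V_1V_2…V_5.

Apply the shoelace (surveyor's) formula: 2A = Σ (x_i·y_{i+1} − x_{i+1}·y_i), indices taken mod 5.
Cross-terms: 76, 10, 30, -12, -18  ⇒  Σ = 86
Signed area = Σ/2 = 43 (positive ⇒ counter-clockwise traversal).

43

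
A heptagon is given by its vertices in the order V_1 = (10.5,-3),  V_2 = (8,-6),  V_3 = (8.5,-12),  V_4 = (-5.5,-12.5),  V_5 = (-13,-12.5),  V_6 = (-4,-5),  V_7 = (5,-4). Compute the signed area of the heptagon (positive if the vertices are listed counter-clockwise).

Apply the surveyor's formula: 2A = Σ (x_i·y_{i+1} − x_{i+1}·y_i), indices taken mod 7.
Σ = (-39) + (-45) + (-172.25) + (-93.75) + (15) + (41) + (27) = -267
Signed area = Σ/2 = -133.5 (negative ⇒ clockwise traversal).

-133.5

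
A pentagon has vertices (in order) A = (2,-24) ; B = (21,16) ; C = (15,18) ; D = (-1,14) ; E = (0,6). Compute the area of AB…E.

Apply the shoelace (surveyor's) formula: 2A = Σ (x_i·y_{i+1} − x_{i+1}·y_i), indices taken mod 5.
Σ = (536) + (138) + (228) + (-6) + (-12) = 884
Area = |Σ|/2 = 442.

442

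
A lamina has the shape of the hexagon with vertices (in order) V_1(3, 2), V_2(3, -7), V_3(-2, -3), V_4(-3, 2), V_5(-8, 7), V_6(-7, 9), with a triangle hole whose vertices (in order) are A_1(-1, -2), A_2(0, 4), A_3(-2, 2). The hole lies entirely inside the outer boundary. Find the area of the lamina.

Outer boundary:
Apply the shoelace formula: 2A = Σ (x_i·y_{i+1} − x_{i+1}·y_i), indices taken mod 6.
Σ = (-27) + (-23) + (-13) + (-5) + (-23) + (-41) = -132
Area = |Σ|/2 = 66.
Hole:
Σ = (-4) + (8) + (6) = 10
Area = |Σ|/2 = 5.
Net area = 66 − 5 = 61.

61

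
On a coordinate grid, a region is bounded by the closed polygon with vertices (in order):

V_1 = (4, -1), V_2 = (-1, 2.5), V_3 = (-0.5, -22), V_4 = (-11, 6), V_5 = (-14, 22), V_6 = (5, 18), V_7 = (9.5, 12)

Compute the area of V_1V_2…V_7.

Apply Gauss's area formula: 2A = Σ (x_i·y_{i+1} − x_{i+1}·y_i), indices taken mod 7.
Σ = (9) + (23.25) + (-245) + (-158) + (-362) + (-111) + (-57.5) = -901.25
Area = |Σ|/2 = 450.625.

450.625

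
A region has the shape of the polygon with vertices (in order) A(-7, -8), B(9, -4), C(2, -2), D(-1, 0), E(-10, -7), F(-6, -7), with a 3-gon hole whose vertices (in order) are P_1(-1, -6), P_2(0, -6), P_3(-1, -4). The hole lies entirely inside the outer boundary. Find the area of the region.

Outer boundary:
Σ = (100) + (-10) + (-2) + (7) + (28) + (-1) = 122
Area = |Σ|/2 = 61.
Hole:
Cross-terms: 6, -6, 2  ⇒  Σ = 2
Area = |Σ|/2 = 1.
Net area = 61 − 1 = 60.

60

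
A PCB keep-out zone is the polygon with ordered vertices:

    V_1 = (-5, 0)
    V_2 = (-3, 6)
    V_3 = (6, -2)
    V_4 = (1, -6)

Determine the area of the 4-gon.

Apply the shoelace formula: 2A = Σ (x_i·y_{i+1} − x_{i+1}·y_i), indices taken mod 4.
V_1→V_2: (-5)(6) − (-3)(0) = -30
V_2→V_3: (-3)(-2) − (6)(6) = -30
V_3→V_4: (6)(-6) − (1)(-2) = -34
V_4→V_1: (1)(0) − (-5)(-6) = -30
Σ = -124
Area = |Σ|/2 = 62.

62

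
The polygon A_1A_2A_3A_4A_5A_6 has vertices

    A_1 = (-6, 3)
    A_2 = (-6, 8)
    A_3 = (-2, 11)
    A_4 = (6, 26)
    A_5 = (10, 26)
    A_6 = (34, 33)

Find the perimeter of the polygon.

|A_1A_2| = √((0)² + (5)²) = √25 = 5
|A_2A_3| = √((4)² + (3)²) = √25 = 5
|A_3A_4| = √((8)² + (15)²) = √289 = 17
|A_4A_5| = √((4)² + (0)²) = √16 = 4
|A_5A_6| = √((24)² + (7)²) = √625 = 25
|A_6A_1| = √((-40)² + (-30)²) = √2500 = 50
Perimeter = 5 + 5 + 17 + 4 + 25 + 50 = 106.

106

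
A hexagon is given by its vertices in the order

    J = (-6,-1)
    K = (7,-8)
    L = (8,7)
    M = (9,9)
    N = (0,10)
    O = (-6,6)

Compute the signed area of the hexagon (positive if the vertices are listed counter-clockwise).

Σ = (55) + (113) + (9) + (90) + (60) + (42) = 369
Signed area = Σ/2 = 184.5 (positive ⇒ counter-clockwise traversal).

184.5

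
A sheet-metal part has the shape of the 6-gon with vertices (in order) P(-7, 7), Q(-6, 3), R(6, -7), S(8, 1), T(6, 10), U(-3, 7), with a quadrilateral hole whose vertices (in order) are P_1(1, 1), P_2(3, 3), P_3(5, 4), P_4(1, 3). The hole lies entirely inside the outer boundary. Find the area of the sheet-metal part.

Outer boundary:
Apply the surveyor's formula: 2A = Σ (x_i·y_{i+1} − x_{i+1}·y_i), indices taken mod 6.
P→Q: (-7)(3) − (-6)(7) = 21
Q→R: (-6)(-7) − (6)(3) = 24
R→S: (6)(1) − (8)(-7) = 62
S→T: (8)(10) − (6)(1) = 74
T→U: (6)(7) − (-3)(10) = 72
U→P: (-3)(7) − (-7)(7) = 28
Σ = 281
Area = |Σ|/2 = 140.5.
Hole:
Apply the surveyor's formula: 2A = Σ (x_i·y_{i+1} − x_{i+1}·y_i), indices taken mod 4.
P_1→P_2: (1)(3) − (3)(1) = 0
P_2→P_3: (3)(4) − (5)(3) = -3
P_3→P_4: (5)(3) − (1)(4) = 11
P_4→P_1: (1)(1) − (1)(3) = -2
Σ = 6
Area = |Σ|/2 = 3.
Net area = 140.5 − 3 = 137.5.

137.5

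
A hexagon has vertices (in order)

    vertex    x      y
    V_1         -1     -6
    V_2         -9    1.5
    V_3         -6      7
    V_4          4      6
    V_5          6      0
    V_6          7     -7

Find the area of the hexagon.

150.25

Cross-terms: -55.5, -54, -64, -36, -42, -49  ⇒  Σ = -300.5
Area = |Σ|/2 = 150.25.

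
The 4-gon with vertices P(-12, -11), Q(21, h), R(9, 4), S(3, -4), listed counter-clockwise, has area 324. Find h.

-22

The doubled signed area Σ (x_i y_{i+1} − x_{i+1} y_i) is linear in h.
With h=0 it equals 186; the coefficient of h is -21 (from the two edges through Q).
So -21·h + 186 = 2·324 = 648 ⇒ h = -22.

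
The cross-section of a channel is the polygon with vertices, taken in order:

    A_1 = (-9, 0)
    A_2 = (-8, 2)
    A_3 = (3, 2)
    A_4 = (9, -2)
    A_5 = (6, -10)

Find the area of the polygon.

Apply the surveyor's formula: 2A = Σ (x_i·y_{i+1} − x_{i+1}·y_i), indices taken mod 5.
Σ = (-18) + (-22) + (-24) + (-78) + (-90) = -232
Area = |Σ|/2 = 116.

116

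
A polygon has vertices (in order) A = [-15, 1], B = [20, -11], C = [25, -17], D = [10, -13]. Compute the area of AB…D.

Σ = (145) + (-65) + (-155) + (-185) = -260
Area = |Σ|/2 = 130.

130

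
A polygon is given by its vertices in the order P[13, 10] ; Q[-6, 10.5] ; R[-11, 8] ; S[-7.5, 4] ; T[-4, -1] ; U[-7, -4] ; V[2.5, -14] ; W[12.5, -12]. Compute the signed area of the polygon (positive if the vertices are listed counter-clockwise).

P→Q: (13)(10.5) − (-6)(10) = 196.5
Q→R: (-6)(8) − (-11)(10.5) = 67.5
R→S: (-11)(4) − (-7.5)(8) = 16
S→T: (-7.5)(-1) − (-4)(4) = 23.5
T→U: (-4)(-4) − (-7)(-1) = 9
U→V: (-7)(-14) − (2.5)(-4) = 108
V→W: (2.5)(-12) − (12.5)(-14) = 145
W→P: (12.5)(10) − (13)(-12) = 281
Σ = 846.5
Signed area = Σ/2 = 423.25 (positive ⇒ counter-clockwise traversal).

423.25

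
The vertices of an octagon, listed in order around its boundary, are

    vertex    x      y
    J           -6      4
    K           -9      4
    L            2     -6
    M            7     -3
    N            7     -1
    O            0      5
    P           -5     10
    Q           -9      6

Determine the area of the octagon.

114

Apply Gauss's area formula: 2A = Σ (x_i·y_{i+1} − x_{i+1}·y_i), indices taken mod 8.
Cross-terms: 12, 46, 36, 14, 35, 25, 60, 0  ⇒  Σ = 228
Area = |Σ|/2 = 114.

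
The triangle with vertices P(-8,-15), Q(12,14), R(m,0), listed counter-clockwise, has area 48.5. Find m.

-1

Write out the shoelace sum; only the two edges meeting at R involve m:
2·Area = [(12·0 − m·14) + (m·(-15) − (-8)·0)] + 68
       = -29·m + 68 = 97
⇒ m = -1.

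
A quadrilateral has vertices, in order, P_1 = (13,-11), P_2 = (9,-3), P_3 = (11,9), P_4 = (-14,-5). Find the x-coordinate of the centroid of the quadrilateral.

66/29

Apply Gauss's area formula. First the cross-terms c_i = x_i·y_{i+1} − x_{i+1}·y_i:
  60, 114, 71, 219  ⇒  2A = 464, A = 232.
Then Σ (x_i + x_{i+1})·c_i = 3168, so x̄ = 3168 / (6·232) = 66/29.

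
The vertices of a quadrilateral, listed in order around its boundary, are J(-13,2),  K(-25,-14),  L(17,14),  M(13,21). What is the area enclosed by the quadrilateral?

Apply Gauss's area formula: 2A = Σ (x_i·y_{i+1} − x_{i+1}·y_i), indices taken mod 4.
Σ = (232) + (-112) + (175) + (299) = 594
Area = |Σ|/2 = 297.

297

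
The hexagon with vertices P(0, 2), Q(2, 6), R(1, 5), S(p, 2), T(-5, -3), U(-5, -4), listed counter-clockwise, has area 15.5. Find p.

Write out the shoelace sum; only the two edges meeting at S involve p:
2·Area = [(1·2 − p·5) + (p·(-3) − (-5)·2)] + -5
       = -8·p + 7 = 31
⇒ p = -3.

-3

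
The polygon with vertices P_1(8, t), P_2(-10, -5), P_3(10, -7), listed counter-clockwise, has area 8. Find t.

Write out the shoelace sum; only the two edges meeting at P_1 involve t:
2·Area = [(10·t − 8·(-7)) + (8·(-5) − (-10)·t)] + 120
       = 20·t + 136 = 16
⇒ t = -6.

-6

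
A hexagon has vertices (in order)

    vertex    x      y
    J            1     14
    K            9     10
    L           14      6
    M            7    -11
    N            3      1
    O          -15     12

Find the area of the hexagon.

264.5

Σ = (-116) + (-86) + (-196) + (40) + (51) + (-222) = -529
Area = |Σ|/2 = 264.5.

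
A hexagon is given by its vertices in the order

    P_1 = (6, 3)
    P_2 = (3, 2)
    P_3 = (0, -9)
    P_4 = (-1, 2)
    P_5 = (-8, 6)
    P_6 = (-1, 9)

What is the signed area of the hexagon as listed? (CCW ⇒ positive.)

Apply the shoelace formula: 2A = Σ (x_i·y_{i+1} − x_{i+1}·y_i), indices taken mod 6.
Cross-terms: 3, -27, -9, 10, -66, -57  ⇒  Σ = -146
Signed area = Σ/2 = -73 (negative ⇒ clockwise traversal).

-73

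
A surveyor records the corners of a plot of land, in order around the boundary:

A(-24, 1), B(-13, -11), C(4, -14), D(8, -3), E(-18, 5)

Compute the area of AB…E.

345.5

A→B: (-24)(-11) − (-13)(1) = 277
B→C: (-13)(-14) − (4)(-11) = 226
C→D: (4)(-3) − (8)(-14) = 100
D→E: (8)(5) − (-18)(-3) = -14
E→A: (-18)(1) − (-24)(5) = 102
Σ = 691
Area = |Σ|/2 = 345.5.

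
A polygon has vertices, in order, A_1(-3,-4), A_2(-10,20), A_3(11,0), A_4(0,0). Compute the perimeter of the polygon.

70

|A_1A_2| = √((-7)² + (24)²) = √625 = 25
|A_2A_3| = √((21)² + (-20)²) = √841 = 29
|A_3A_4| = √((-11)² + (0)²) = √121 = 11
|A_4A_1| = √((-3)² + (-4)²) = √25 = 5
Perimeter = 25 + 29 + 11 + 5 = 70.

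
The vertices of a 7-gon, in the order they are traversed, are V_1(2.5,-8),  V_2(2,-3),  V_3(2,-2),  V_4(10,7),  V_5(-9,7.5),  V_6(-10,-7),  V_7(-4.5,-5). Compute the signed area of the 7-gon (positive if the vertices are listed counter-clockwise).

193.75

Apply the shoelace formula: 2A = Σ (x_i·y_{i+1} − x_{i+1}·y_i), indices taken mod 7.
Σ = (8.5) + (2) + (34) + (138) + (138) + (18.5) + (48.5) = 387.5
Signed area = Σ/2 = 193.75 (positive ⇒ counter-clockwise traversal).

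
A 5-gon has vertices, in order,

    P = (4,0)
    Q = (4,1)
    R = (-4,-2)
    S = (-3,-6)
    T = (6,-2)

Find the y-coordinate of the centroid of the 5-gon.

Apply the surveyor's formula. First the cross-terms c_i = x_i·y_{i+1} − x_{i+1}·y_i:
  4, -4, 18, 42, 8  ⇒  2A = 68, A = 34.
Then Σ (y_i + y_{i+1})·c_i = -488, so ȳ = -488 / (6·34) = -122/51.

-122/51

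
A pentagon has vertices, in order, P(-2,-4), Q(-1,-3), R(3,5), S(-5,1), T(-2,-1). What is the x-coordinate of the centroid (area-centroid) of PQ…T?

-127/141

Apply Gauss's area formula. First the cross-terms c_i = x_i·y_{i+1} − x_{i+1}·y_i:
  2, 4, 28, 7, 6  ⇒  2A = 47, A = 23.5.
Then Σ (x_i + x_{i+1})·c_i = -127, so x̄ = -127 / (6·23.5) = -127/141.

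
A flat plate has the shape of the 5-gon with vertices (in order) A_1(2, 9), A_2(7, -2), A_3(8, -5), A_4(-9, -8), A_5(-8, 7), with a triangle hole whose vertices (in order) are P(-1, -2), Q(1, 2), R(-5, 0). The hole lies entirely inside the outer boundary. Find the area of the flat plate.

Outer boundary:
Apply the shoelace formula: 2A = Σ (x_i·y_{i+1} − x_{i+1}·y_i), indices taken mod 5.
Σ = (-67) + (-19) + (-109) + (-127) + (-86) = -408
Area = |Σ|/2 = 204.
Hole:
Apply Gauss's area formula: 2A = Σ (x_i·y_{i+1} − x_{i+1}·y_i), indices taken mod 3.
Σ = (0) + (10) + (10) = 20
Area = |Σ|/2 = 10.
Net area = 204 − 10 = 194.

194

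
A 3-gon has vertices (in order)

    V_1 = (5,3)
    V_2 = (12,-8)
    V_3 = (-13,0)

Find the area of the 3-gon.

Apply the surveyor's formula: 2A = Σ (x_i·y_{i+1} − x_{i+1}·y_i), indices taken mod 3.
Σ = (-76) + (-104) + (-39) = -219
Area = |Σ|/2 = 109.5.

109.5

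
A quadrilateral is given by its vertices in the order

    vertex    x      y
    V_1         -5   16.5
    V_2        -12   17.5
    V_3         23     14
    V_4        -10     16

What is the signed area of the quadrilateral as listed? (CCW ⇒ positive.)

Cross-terms: 110.5, -570.5, 508, -85  ⇒  Σ = -37
Signed area = Σ/2 = -18.5 (negative ⇒ clockwise traversal).

-18.5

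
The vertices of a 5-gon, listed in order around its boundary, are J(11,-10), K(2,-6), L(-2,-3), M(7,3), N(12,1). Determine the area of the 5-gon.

104.5

Σ = (-46) + (-18) + (15) + (-29) + (-131) = -209
Area = |Σ|/2 = 104.5.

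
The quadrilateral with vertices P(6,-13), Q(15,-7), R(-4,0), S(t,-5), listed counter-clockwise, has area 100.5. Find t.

Write out the shoelace sum; only the two edges meeting at S involve t:
2·Area = [((-4)·(-5) − t·0) + (t·(-13) − 6·(-5))] + 125
       = -13·t + 175 = 201
⇒ t = -2.

-2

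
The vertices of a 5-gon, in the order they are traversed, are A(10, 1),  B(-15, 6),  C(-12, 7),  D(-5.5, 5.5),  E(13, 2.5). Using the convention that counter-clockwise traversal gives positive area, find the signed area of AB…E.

-41.375

Apply the shoelace (surveyor's) formula: 2A = Σ (x_i·y_{i+1} − x_{i+1}·y_i), indices taken mod 5.
Σ = (75) + (-33) + (-27.5) + (-85.25) + (-12) = -82.75
Signed area = Σ/2 = -41.375 (negative ⇒ clockwise traversal).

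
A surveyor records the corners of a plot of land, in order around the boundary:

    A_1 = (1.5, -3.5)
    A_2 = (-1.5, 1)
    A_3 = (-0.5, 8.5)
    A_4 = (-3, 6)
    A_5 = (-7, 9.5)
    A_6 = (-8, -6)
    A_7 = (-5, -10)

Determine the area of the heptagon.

Σ = (-3.75) + (-12.25) + (22.5) + (13.5) + (118) + (50) + (32.5) = 220.5
Area = |Σ|/2 = 110.25.

110.25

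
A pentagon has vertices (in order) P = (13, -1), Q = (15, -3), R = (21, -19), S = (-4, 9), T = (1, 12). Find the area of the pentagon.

173.5

Cross-terms: -24, -222, 113, -57, -157  ⇒  Σ = -347
Area = |Σ|/2 = 173.5.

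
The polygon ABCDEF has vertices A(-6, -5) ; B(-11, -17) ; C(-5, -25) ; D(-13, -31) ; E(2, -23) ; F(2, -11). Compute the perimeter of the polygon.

72

|AB| = √((-5)² + (-12)²) = √169 = 13
|BC| = √((6)² + (-8)²) = √100 = 10
|CD| = √((-8)² + (-6)²) = √100 = 10
|DE| = √((15)² + (8)²) = √289 = 17
|EF| = √((0)² + (12)²) = √144 = 12
|FA| = √((-8)² + (6)²) = √100 = 10
Perimeter = 13 + 10 + 10 + 17 + 12 + 10 = 72.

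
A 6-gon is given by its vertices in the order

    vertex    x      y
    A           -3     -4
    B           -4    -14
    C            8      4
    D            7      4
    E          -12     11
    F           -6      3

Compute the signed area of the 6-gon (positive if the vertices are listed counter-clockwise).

Apply the surveyor's formula: 2A = Σ (x_i·y_{i+1} − x_{i+1}·y_i), indices taken mod 6.
Σ = (26) + (96) + (4) + (125) + (30) + (33) = 314
Signed area = Σ/2 = 157 (positive ⇒ counter-clockwise traversal).

157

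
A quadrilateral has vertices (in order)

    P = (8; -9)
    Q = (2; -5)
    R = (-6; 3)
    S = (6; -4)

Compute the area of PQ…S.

31

Σ = (-22) + (-24) + (6) + (-22) = -62
Area = |Σ|/2 = 31.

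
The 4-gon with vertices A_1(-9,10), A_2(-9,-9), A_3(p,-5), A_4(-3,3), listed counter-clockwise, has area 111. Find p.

2

The doubled signed area Σ (x_i y_{i+1} − x_{i+1} y_i) is linear in p.
With p=0 it equals 198; the coefficient of p is 12 (from the two edges through A_3).
So 12·p + 198 = 2·111 = 222 ⇒ p = 2.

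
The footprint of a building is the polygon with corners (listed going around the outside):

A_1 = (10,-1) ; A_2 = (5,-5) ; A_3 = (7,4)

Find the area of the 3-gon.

Cross-terms: -45, 55, -47  ⇒  Σ = -37
Area = |Σ|/2 = 18.5.

18.5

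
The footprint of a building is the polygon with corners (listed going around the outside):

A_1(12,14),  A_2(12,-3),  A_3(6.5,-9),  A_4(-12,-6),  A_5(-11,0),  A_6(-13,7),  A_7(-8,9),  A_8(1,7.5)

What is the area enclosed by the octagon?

394.25

Cross-terms: -204, -88.5, -147, -66, -77, -61, -69, -76  ⇒  Σ = -788.5
Area = |Σ|/2 = 394.25.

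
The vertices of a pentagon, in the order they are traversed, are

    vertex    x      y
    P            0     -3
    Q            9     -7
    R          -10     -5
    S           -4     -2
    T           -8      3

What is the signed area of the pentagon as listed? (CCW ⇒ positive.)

Apply Gauss's area formula: 2A = Σ (x_i·y_{i+1} − x_{i+1}·y_i), indices taken mod 5.
P→Q: (0)(-7) − (9)(-3) = 27
Q→R: (9)(-5) − (-10)(-7) = -115
R→S: (-10)(-2) − (-4)(-5) = 0
S→T: (-4)(3) − (-8)(-2) = -28
T→P: (-8)(-3) − (0)(3) = 24
Σ = -92
Signed area = Σ/2 = -46 (negative ⇒ clockwise traversal).

-46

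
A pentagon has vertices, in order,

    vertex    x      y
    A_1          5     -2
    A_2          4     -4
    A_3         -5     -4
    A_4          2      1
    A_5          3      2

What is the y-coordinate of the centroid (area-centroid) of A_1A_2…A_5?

-59/30

Apply the surveyor's formula. First the cross-terms c_i = x_i·y_{i+1} − x_{i+1}·y_i:
  -12, -36, 3, 1, -16  ⇒  2A = -60, A = -30.
Then Σ (y_i + y_{i+1})·c_i = 354, so ȳ = 354 / (6·(-30)) = -59/30.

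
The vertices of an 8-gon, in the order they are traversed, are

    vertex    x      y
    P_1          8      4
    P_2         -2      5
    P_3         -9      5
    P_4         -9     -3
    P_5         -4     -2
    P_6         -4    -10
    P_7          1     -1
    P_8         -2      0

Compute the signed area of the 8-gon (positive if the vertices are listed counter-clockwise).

P_1→P_2: (8)(5) − (-2)(4) = 48
P_2→P_3: (-2)(5) − (-9)(5) = 35
P_3→P_4: (-9)(-3) − (-9)(5) = 72
P_4→P_5: (-9)(-2) − (-4)(-3) = 6
P_5→P_6: (-4)(-10) − (-4)(-2) = 32
P_6→P_7: (-4)(-1) − (1)(-10) = 14
P_7→P_8: (1)(0) − (-2)(-1) = -2
P_8→P_1: (-2)(4) − (8)(0) = -8
Σ = 197
Signed area = Σ/2 = 98.5 (positive ⇒ counter-clockwise traversal).

98.5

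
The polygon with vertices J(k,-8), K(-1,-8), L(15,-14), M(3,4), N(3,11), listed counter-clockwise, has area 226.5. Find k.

The doubled signed area Σ (x_i y_{i+1} − x_{i+1} y_i) is linear in k.
With k=0 it equals 225; the coefficient of k is -19 (from the two edges through J).
So -19·k + 225 = 2·226.5 = 453 ⇒ k = -12.

-12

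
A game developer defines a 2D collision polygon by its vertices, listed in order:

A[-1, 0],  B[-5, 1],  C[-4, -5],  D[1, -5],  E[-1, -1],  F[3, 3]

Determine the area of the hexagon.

Cross-terms: -1, 29, 25, -6, 0, 3  ⇒  Σ = 50
Area = |Σ|/2 = 25.

25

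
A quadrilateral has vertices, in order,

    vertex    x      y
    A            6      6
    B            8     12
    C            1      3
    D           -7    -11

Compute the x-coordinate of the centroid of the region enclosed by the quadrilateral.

12/7

Apply the shoelace (surveyor's) formula. First the cross-terms c_i = x_i·y_{i+1} − x_{i+1}·y_i:
  24, 12, 10, 24  ⇒  2A = 70, A = 35.
Then Σ (x_i + x_{i+1})·c_i = 360, so x̄ = 360 / (6·35) = 12/7.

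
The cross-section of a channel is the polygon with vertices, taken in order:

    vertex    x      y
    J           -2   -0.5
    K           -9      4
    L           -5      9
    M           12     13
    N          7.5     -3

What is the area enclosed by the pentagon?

194.875

Apply the surveyor's formula: 2A = Σ (x_i·y_{i+1} − x_{i+1}·y_i), indices taken mod 5.
Cross-terms: -12.5, -61, -173, -133.5, -9.75  ⇒  Σ = -389.75
Area = |Σ|/2 = 194.875.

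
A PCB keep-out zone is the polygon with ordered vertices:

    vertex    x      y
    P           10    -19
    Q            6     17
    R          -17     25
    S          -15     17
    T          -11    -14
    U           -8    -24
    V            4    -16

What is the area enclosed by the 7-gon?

833

Apply the shoelace formula: 2A = Σ (x_i·y_{i+1} − x_{i+1}·y_i), indices taken mod 7.
Cross-terms: 284, 439, 86, 397, 152, 224, 84  ⇒  Σ = 1666
Area = |Σ|/2 = 833.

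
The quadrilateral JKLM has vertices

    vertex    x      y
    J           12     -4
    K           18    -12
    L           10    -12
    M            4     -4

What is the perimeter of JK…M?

|JK| = √((6)² + (-8)²) = √100 = 10
|KL| = √((-8)² + (0)²) = √64 = 8
|LM| = √((-6)² + (8)²) = √100 = 10
|MJ| = √((8)² + (0)²) = √64 = 8
Perimeter = 10 + 8 + 10 + 8 = 36.

36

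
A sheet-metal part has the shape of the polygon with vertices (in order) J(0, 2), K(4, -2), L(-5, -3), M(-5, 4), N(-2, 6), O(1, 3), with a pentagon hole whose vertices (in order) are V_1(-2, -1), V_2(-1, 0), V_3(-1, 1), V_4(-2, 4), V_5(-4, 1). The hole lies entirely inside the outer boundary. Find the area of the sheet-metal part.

40.5

Outer boundary:
Apply the shoelace (surveyor's) formula: 2A = Σ (x_i·y_{i+1} − x_{i+1}·y_i), indices taken mod 6.
Σ = (-8) + (-22) + (-35) + (-22) + (-12) + (2) = -97
Area = |Σ|/2 = 48.5.
Hole:
Apply Gauss's area formula: 2A = Σ (x_i·y_{i+1} − x_{i+1}·y_i), indices taken mod 5.
Σ = (-1) + (-1) + (-2) + (14) + (6) = 16
Area = |Σ|/2 = 8.
Net area = 48.5 − 8 = 40.5.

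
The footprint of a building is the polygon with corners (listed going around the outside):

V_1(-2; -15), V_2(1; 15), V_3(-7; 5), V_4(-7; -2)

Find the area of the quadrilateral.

Apply the shoelace formula: 2A = Σ (x_i·y_{i+1} − x_{i+1}·y_i), indices taken mod 4.
Σ = (-15) + (110) + (49) + (101) = 245
Area = |Σ|/2 = 122.5.

122.5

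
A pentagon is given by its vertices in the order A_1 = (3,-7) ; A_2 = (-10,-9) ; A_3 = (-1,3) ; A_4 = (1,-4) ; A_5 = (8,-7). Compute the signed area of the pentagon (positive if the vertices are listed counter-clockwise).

Apply the shoelace formula: 2A = Σ (x_i·y_{i+1} − x_{i+1}·y_i), indices taken mod 5.
Σ = (-97) + (-39) + (1) + (25) + (-35) = -145
Signed area = Σ/2 = -72.5 (negative ⇒ clockwise traversal).

-72.5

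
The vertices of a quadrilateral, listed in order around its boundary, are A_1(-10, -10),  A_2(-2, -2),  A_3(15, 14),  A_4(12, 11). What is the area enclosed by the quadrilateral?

Apply the shoelace (surveyor's) formula: 2A = Σ (x_i·y_{i+1} − x_{i+1}·y_i), indices taken mod 4.
Cross-terms: 0, 2, -3, -10  ⇒  Σ = -11
Area = |Σ|/2 = 5.5.

5.5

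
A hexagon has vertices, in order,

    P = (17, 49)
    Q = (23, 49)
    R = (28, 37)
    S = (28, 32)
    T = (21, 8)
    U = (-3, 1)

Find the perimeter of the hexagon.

|PQ| = √((6)² + (0)²) = √36 = 6
|QR| = √((5)² + (-12)²) = √169 = 13
|RS| = √((0)² + (-5)²) = √25 = 5
|ST| = √((-7)² + (-24)²) = √625 = 25
|TU| = √((-24)² + (-7)²) = √625 = 25
|UP| = √((20)² + (48)²) = √2704 = 52
Perimeter = 6 + 13 + 5 + 25 + 25 + 52 = 126.

126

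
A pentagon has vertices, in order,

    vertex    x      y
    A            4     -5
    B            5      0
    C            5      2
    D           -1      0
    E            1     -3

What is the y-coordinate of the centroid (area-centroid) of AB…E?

Apply the shoelace formula. First the cross-terms c_i = x_i·y_{i+1} − x_{i+1}·y_i:
  25, 10, 2, 3, 7  ⇒  2A = 47, A = 23.5.
Then Σ (y_i + y_{i+1})·c_i = -166, so ȳ = -166 / (6·23.5) = -166/141.

-166/141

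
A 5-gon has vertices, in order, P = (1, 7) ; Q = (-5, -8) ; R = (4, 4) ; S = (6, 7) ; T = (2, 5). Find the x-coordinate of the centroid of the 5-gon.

25/68

Apply Gauss's area formula. First the cross-terms c_i = x_i·y_{i+1} − x_{i+1}·y_i:
  27, 12, 4, 16, 9  ⇒  2A = 68, A = 34.
Then Σ (x_i + x_{i+1})·c_i = 75, so x̄ = 75 / (6·34) = 25/68.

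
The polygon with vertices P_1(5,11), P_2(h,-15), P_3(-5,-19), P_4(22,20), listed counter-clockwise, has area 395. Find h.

The doubled signed area Σ (x_i y_{i+1} − x_{i+1} y_i) is linear in h.
With h=0 it equals 310; the coefficient of h is -30 (from the two edges through P_2).
So -30·h + 310 = 2·395 = 790 ⇒ h = -16.

-16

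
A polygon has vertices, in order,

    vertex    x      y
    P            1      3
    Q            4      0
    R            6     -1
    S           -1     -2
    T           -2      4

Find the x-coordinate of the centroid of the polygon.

131/141

Apply Gauss's area formula. First the cross-terms c_i = x_i·y_{i+1} − x_{i+1}·y_i:
  -12, -4, -13, -8, -10  ⇒  2A = -47, A = -23.5.
Then Σ (x_i + x_{i+1})·c_i = -131, so x̄ = -131 / (6·(-23.5)) = 131/141.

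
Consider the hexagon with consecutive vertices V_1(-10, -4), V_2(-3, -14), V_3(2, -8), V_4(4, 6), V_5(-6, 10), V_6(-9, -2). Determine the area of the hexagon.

209

Σ = (128) + (52) + (44) + (76) + (102) + (16) = 418
Area = |Σ|/2 = 209.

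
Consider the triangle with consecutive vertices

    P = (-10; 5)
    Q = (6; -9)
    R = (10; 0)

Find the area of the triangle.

100

Apply the shoelace formula: 2A = Σ (x_i·y_{i+1} − x_{i+1}·y_i), indices taken mod 3.
Cross-terms: 60, 90, 50  ⇒  Σ = 200
Area = |Σ|/2 = 100.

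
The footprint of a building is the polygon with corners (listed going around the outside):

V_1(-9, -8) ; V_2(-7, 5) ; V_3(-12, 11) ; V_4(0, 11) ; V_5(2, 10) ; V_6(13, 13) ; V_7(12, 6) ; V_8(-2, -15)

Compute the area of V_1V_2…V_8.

370.5

Σ = (-101) + (-17) + (-132) + (-22) + (-104) + (-78) + (-168) + (-119) = -741
Area = |Σ|/2 = 370.5.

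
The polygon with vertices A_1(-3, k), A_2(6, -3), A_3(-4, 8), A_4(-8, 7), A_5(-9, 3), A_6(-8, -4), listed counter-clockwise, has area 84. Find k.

Write out the shoelace sum; only the two edges meeting at A_1 involve k:
2·Area = [((-8)·k − (-3)·(-4)) + ((-3)·(-3) − 6·k)] + 171
       = -14·k + 168 = 168
⇒ k = 0.

0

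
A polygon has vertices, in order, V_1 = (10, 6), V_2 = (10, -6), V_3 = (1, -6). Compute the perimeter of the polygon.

36

|V_1V_2| = √((0)² + (-12)²) = √144 = 12
|V_2V_3| = √((-9)² + (0)²) = √81 = 9
|V_3V_1| = √((9)² + (12)²) = √225 = 15
Perimeter = 12 + 9 + 15 = 36.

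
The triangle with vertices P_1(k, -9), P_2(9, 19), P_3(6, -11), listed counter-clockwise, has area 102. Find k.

The doubled signed area Σ (x_i y_{i+1} − x_{i+1} y_i) is linear in k.
With k=0 it equals -186; the coefficient of k is 30 (from the two edges through P_1).
So 30·k + -186 = 2·102 = 204 ⇒ k = 13.

13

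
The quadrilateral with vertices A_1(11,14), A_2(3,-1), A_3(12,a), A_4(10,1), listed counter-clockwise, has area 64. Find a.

-4

Write out the shoelace sum; only the two edges meeting at A_3 involve a:
2·Area = [(3·a − 12·(-1)) + (12·1 − 10·a)] + 76
       = -7·a + 100 = 128
⇒ a = -4.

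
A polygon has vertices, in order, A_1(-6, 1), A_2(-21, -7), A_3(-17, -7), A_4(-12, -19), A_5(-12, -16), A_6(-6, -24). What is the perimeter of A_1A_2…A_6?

|A_1A_2| = √((-15)² + (-8)²) = √289 = 17
|A_2A_3| = √((4)² + (0)²) = √16 = 4
|A_3A_4| = √((5)² + (-12)²) = √169 = 13
|A_4A_5| = √((0)² + (3)²) = √9 = 3
|A_5A_6| = √((6)² + (-8)²) = √100 = 10
|A_6A_1| = √((0)² + (25)²) = √625 = 25
Perimeter = 17 + 4 + 13 + 3 + 10 + 25 = 72.

72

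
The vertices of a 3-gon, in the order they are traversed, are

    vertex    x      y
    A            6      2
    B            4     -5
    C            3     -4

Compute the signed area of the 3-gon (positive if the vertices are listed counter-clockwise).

Apply the shoelace (surveyor's) formula: 2A = Σ (x_i·y_{i+1} − x_{i+1}·y_i), indices taken mod 3.
Σ = (-38) + (-1) + (30) = -9
Signed area = Σ/2 = -4.5 (negative ⇒ clockwise traversal).

-4.5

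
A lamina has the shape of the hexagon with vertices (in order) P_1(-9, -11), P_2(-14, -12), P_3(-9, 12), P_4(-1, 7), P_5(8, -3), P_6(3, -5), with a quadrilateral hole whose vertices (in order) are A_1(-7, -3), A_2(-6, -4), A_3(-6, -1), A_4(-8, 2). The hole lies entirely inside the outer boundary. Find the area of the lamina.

262.5

Outer boundary:
Apply the shoelace (surveyor's) formula: 2A = Σ (x_i·y_{i+1} − x_{i+1}·y_i), indices taken mod 6.
Cross-terms: -46, -276, -51, -53, -31, -78  ⇒  Σ = -535
Area = |Σ|/2 = 267.5.
Hole:
Apply the surveyor's formula: 2A = Σ (x_i·y_{i+1} − x_{i+1}·y_i), indices taken mod 4.
Cross-terms: 10, -18, -20, 38  ⇒  Σ = 10
Area = |Σ|/2 = 5.
Net area = 267.5 − 5 = 262.5.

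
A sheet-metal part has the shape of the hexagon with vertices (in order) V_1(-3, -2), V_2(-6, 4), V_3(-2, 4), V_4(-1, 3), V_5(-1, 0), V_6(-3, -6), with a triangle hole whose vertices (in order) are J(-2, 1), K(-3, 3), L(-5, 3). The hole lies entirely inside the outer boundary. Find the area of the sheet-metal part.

Outer boundary:
Apply the surveyor's formula: 2A = Σ (x_i·y_{i+1} − x_{i+1}·y_i), indices taken mod 6.
Cross-terms: -24, -16, -2, 3, 6, -12  ⇒  Σ = -45
Area = |Σ|/2 = 22.5.
Hole:
Apply the surveyor's formula: 2A = Σ (x_i·y_{i+1} − x_{i+1}·y_i), indices taken mod 3.
Cross-terms: -3, 6, 1  ⇒  Σ = 4
Area = |Σ|/2 = 2.
Net area = 22.5 − 2 = 20.5.

20.5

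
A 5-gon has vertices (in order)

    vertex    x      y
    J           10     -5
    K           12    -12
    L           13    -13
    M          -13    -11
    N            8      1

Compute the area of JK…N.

Apply the surveyor's formula: 2A = Σ (x_i·y_{i+1} − x_{i+1}·y_i), indices taken mod 5.
Σ = (-60) + (0) + (-312) + (75) + (-50) = -347
Area = |Σ|/2 = 173.5.

173.5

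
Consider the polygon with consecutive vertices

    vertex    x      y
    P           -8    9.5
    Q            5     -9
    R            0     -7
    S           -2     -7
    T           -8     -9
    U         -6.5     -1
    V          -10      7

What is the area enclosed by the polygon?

Apply the shoelace formula: 2A = Σ (x_i·y_{i+1} − x_{i+1}·y_i), indices taken mod 7.
Σ = (24.5) + (-35) + (-14) + (-38) + (-50.5) + (-55.5) + (-39) = -207.5
Area = |Σ|/2 = 103.75.

103.75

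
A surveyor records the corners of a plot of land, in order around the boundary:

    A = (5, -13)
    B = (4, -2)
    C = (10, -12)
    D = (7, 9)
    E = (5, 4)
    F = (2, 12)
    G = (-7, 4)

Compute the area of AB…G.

193

Cross-terms: 42, -28, 174, -17, 52, 92, 71  ⇒  Σ = 386
Area = |Σ|/2 = 193.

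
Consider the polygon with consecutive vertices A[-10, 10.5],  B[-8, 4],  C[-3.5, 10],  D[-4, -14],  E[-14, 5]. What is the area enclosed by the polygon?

Cross-terms: 44, -66, 89, -216, -97  ⇒  Σ = -246
Area = |Σ|/2 = 123.

123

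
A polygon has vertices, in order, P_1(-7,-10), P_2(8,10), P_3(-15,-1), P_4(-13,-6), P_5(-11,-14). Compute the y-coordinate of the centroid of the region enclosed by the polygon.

-89/51

Apply the shoelace (surveyor's) formula. First the cross-terms c_i = x_i·y_{i+1} − x_{i+1}·y_i:
  10, 142, 77, 116, 12  ⇒  2A = 357, A = 178.5.
Then Σ (y_i + y_{i+1})·c_i = -1869, so ȳ = -1869 / (6·178.5) = -89/51.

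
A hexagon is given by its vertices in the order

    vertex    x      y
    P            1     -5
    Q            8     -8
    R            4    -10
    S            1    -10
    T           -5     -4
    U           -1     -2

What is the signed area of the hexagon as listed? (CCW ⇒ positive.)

Apply the surveyor's formula: 2A = Σ (x_i·y_{i+1} − x_{i+1}·y_i), indices taken mod 6.
Cross-terms: 32, -48, -30, -54, 6, 7  ⇒  Σ = -87
Signed area = Σ/2 = -43.5 (negative ⇒ clockwise traversal).

-43.5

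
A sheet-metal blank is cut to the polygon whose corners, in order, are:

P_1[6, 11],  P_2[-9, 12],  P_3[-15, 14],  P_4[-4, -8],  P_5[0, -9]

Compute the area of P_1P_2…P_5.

245.5

Σ = (171) + (54) + (176) + (36) + (54) = 491
Area = |Σ|/2 = 245.5.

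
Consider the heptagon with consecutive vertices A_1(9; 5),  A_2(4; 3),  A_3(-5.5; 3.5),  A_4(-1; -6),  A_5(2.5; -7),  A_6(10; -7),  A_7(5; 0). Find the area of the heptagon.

104.25

Apply the shoelace formula: 2A = Σ (x_i·y_{i+1} − x_{i+1}·y_i), indices taken mod 7.
A_1→A_2: (9)(3) − (4)(5) = 7
A_2→A_3: (4)(3.5) − (-5.5)(3) = 30.5
A_3→A_4: (-5.5)(-6) − (-1)(3.5) = 36.5
A_4→A_5: (-1)(-7) − (2.5)(-6) = 22
A_5→A_6: (2.5)(-7) − (10)(-7) = 52.5
A_6→A_7: (10)(0) − (5)(-7) = 35
A_7→A_1: (5)(5) − (9)(0) = 25
Σ = 208.5
Area = |Σ|/2 = 104.25.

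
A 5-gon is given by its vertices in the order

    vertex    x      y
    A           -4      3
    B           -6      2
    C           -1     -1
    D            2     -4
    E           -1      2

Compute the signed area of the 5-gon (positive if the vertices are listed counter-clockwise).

14.5

Σ = (10) + (8) + (6) + (0) + (5) = 29
Signed area = Σ/2 = 14.5 (positive ⇒ counter-clockwise traversal).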